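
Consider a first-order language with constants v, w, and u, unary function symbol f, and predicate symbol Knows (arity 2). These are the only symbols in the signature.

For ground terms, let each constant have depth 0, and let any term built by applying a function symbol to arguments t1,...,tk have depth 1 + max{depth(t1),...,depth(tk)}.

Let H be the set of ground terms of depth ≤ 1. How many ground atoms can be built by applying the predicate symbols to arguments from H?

36

First count ground terms of depth ≤ 1.
Let N_k = |{terms of depth ≤ k}|. Then N_0 = 3 and N_k = 3 + N_{k-1} for k ≥ 1 (one summand per function symbol, arity giving the exponent).
N_0 = 3
N_1 = 3 + 3 = 6
So |H| = 6.
For each predicate symbol, the number of ground atoms is |H| raised to its arity; summing:
  Knows: 6^2 = 36
Total ground atoms: 36.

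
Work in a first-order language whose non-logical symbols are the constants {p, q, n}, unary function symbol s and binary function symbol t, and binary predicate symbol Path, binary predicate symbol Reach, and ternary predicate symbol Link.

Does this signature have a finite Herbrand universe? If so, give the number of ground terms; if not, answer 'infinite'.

The signature has at least one function symbol (s, arity 1) and at least one constant (p).
Iterating s gives infinitely many distinct ground terms: p, s(p), s(s(p)), ...
So the Herbrand universe is infinite.

infinite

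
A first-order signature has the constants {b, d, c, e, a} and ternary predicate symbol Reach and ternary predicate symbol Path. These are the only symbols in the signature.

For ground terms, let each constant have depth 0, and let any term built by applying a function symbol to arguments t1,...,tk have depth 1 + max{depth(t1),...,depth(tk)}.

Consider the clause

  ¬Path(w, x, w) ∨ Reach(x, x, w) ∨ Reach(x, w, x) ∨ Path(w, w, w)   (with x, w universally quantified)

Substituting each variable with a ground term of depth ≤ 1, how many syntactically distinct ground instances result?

25

Ground terms of depth ≤ 1:
  With no function symbols every ground term is a constant, so there are exactly 5 ground terms at every depth bound.
  N_0 = 5
  N_1 = 5
  Explicitly: b, d, c, e, a.
So there are 5 ground terms available for substitution.
The body mentions every one of the 2 quantified variables; since ground terms form a free algebra, no two substitutions collapse to the same formula.
Number of ground instances = 5^2 = 25.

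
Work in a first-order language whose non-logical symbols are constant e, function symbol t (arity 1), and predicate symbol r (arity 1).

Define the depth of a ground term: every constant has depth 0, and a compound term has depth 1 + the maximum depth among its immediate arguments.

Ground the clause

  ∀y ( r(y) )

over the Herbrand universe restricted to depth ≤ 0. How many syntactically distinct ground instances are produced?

Ground terms of depth ≤ 0:
  Write N_k for the number of ground terms of depth ≤ k. A term of depth ≤ k is either a constant or a function symbol applied to arguments of depth ≤ k−1, so N_k = 1 + N_{k-1}.
  N_0 = 1
  Explicitly: e.
So there is exactly 1 ground term available for substitution.
There is 1 variable to instantiate (y),  occurring in at least one literal, so different choices give different ground instances.
Number of ground instances = 1.

1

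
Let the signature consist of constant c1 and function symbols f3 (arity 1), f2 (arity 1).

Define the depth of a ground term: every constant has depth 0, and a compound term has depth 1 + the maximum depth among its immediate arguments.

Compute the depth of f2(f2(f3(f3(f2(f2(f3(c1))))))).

depth(f3(c1)) = 1 + depth(c1) = 1 + 0 = 1
depth(f2(f3(c1))) = 1 + depth(f3(c1)) = 1 + 1 = 2
depth(f2(f2(f3(c1)))) = 1 + depth(f2(f3(c1))) = 1 + 2 = 3
depth(f3(f2(f2(f3(c1))))) = 1 + depth(f2(f2(f3(c1)))) = 1 + 3 = 4
depth(f3(f3(f2(f2(f3(c1)))))) = 1 + depth(f3(f2(f2(f3(c1))))) = 1 + 4 = 5
depth(f2(f3(f3(f2(f2(f3(c1))))))) = 1 + depth(f3(f3(f2(f2(f3(c1)))))) = 1 + 5 = 6
depth(f2(f2(f3(f3(f2(f2(f3(c1)))))))) = 1 + depth(f2(f3(f3(f2(f2(f3(c1))))))) = 1 + 6 = 7

7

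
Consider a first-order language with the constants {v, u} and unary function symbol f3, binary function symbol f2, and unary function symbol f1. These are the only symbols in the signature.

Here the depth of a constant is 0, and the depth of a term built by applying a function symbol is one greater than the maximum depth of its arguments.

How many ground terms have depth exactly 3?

15008

If N_k denotes the number of depth-≤k ground terms, the 2 constants give N_0 = 2, and each function symbol of arity r contributes N_{k-1}^r new terms at level k: N_k = 2 + N_{k-1} + N_{k-1}^2 + N_{k-1}.
N_0 = 2
N_1 = 2 + 2 + 2^2 + 2 = 10
N_2 = 2 + 10 + 10^2 + 10 = 122
N_3 = 2 + 122 + 122^2 + 122 = 15130
Terms of depth exactly 3: N_3 − N_2 = 15130 − 122 = 15008.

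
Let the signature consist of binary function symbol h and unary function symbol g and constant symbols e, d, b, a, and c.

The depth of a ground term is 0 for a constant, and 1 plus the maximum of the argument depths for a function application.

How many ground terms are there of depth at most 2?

If N_k denotes the number of depth-≤k ground terms, the 5 constants give N_0 = 5, and each function symbol of arity r contributes N_{k-1}^r new terms at level k: N_k = 5 + N_{k-1}^2 + N_{k-1}.
N_0 = 5
N_1 = 5 + 5^2 + 5 = 35
N_2 = 5 + 35^2 + 35 = 1265

1265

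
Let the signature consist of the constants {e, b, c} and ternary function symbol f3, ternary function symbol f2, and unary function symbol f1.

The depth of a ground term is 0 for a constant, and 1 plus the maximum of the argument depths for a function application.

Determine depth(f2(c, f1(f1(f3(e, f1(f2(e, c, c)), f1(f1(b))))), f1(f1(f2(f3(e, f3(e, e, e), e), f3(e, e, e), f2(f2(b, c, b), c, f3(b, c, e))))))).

6

depth(f2(e, c, c)) = 1 + max(0, 0, 0) = 1
depth(f1(f2(e, c, c))) = 1 + depth(f2(e, c, c)) = 1 + 1 = 2
depth(f1(b)) = 1 + depth(b) = 1 + 0 = 1
depth(f1(f1(b))) = 1 + depth(f1(b)) = 1 + 1 = 2
depth(f3(e, f1(f2(e, c, c)), f1(f1(b)))) = 1 + max(0, 2, 2) = 3
depth(f1(f3(e, f1(f2(e, c, c)), f1(f1(b))))) = 1 + depth(f3(e, f1(f2(e, c, c)), f1(f1(b)))) = 1 + 3 = 4
depth(f1(f1(f3(e, f1(f2(e, c, c)), f1(f1(b)))))) = 1 + depth(f1(f3(e, f1(f2(e, c, c)), f1(f1(b))))) = 1 + 4 = 5
depth(f3(e, e, e)) = 1 + max(0, 0, 0) = 1
depth(f3(e, f3(e, e, e), e)) = 1 + max(0, 1, 0) = 2
depth(f2(b, c, b)) = 1 + max(0, 0, 0) = 1
depth(f3(b, c, e)) = 1 + max(0, 0, 0) = 1
depth(f2(f2(b, c, b), c, f3(b, c, e))) = 1 + max(1, 0, 1) = 2
depth(f2(f3(e, f3(e, e, e), e), f3(e, e, e), f2(f2(b, c, b), c, f3(b, c, e)))) = 1 + max(2, 1, 2) = 3
depth(f1(f2(f3(e, f3(e, e, e), e), f3(e, e, e), f2(f2(b, c, b), c, f3(b, c, e))))) = 1 + depth(f2(f3(e, f3(e, e, e), e), f3(e, e, e), f2(f2(b, c, b), c, f3(b, c, e)))) = 1 + 3 = 4
depth(f1(f1(f2(f3(e, f3(e, e, e), e), f3(e, e, e), f2(f2(b, c, b), c, f3(b, c, e)))))) = 1 + depth(f1(f2(f3(e, f3(e, e, e), e), f3(e, e, e), f2(f2(b, c, b), c, f3(b, c, e))))) = 1 + 4 = 5
depth(f2(c, f1(f1(f3(e, f1(f2(e, c, c)), f1(f1(b))))), f1(f1(f2(f3(e, f3(e, e, e), e), f3(e, e, e), f2(f2(b, c, b), c, f3(b, c, e))))))) = 1 + max(0, 5, 5) = 6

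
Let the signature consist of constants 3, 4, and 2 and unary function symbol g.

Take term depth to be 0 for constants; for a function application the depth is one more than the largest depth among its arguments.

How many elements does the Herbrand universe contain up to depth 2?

9

Count level by level. With function symbols g/1, the terms of depth ≤ k are the 3 constants together with each function applied to depth-≤(k−1) tuples, so N_k = 3 + N_{k-1}.
N_0 = 3
N_1 = 3 + 3 = 6
N_2 = 3 + 6 = 9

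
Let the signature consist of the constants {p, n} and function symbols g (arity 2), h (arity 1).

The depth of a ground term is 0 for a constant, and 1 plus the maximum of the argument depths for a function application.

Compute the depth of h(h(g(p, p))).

depth(g(p, p)) = 1 + max(0, 0) = 1
depth(h(g(p, p))) = 1 + depth(g(p, p)) = 1 + 1 = 2
depth(h(h(g(p, p)))) = 1 + depth(h(g(p, p))) = 1 + 2 = 3

3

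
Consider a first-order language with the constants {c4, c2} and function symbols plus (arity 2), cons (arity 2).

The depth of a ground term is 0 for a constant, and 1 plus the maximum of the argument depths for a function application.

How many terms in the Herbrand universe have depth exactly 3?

Count level by level. With function symbols plus/2, cons/2, the terms of depth ≤ k are the 2 constants together with each function applied to depth-≤(k−1) tuples, so N_k = 2 + N_{k-1}^2 + N_{k-1}^2.
N_0 = 2
N_1 = 2 + 2^2 + 2^2 = 10
N_2 = 2 + 10^2 + 10^2 = 202
N_3 = 2 + 202^2 + 202^2 = 81610
Terms of depth exactly 3: N_3 − N_2 = 81610 − 202 = 81408.

81408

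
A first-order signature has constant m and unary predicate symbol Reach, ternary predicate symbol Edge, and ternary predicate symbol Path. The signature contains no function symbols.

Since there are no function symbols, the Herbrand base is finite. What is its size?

With no function symbols, the Herbrand universe is just the 1 constant.
Ground atoms per predicate: Reach: 1, Edge: 1^3 = 1, Path: 1^3 = 1.
Herbrand base size = 1 + 1 + 1 = 3.

3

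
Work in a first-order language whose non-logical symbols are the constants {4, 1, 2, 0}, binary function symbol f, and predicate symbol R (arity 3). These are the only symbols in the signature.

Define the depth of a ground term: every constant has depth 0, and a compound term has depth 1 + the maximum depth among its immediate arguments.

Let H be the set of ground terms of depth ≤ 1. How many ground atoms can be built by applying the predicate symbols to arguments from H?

8000

First count ground terms of depth ≤ 1.
If N_k denotes the number of depth-≤k ground terms, the 4 constants give N_0 = 4, and each function symbol of arity r contributes N_{k-1}^r new terms at level k: N_k = 4 + N_{k-1}^2.
N_0 = 4
N_1 = 4 + 4^2 = 20
So |H| = 20.
Each predicate of arity r yields |H|^r ground atoms (one per choice of an r-tuple from H):
  R: 20^3 = 8000
Total ground atoms: 8000.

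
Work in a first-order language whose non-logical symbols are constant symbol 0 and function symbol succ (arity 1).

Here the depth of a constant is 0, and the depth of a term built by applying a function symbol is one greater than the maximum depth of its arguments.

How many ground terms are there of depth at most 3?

If N_k denotes the number of depth-≤k ground terms, the 1 constant gives N_0 = 1, and each function symbol of arity r contributes N_{k-1}^r new terms at level k: N_k = 1 + N_{k-1}.
N_0 = 1
N_1 = 1 + 1 = 2
N_2 = 1 + 2 = 3
N_3 = 1 + 3 = 4
Explicitly: 0, succ(0), succ(succ(0)), succ(succ(succ(0))).

4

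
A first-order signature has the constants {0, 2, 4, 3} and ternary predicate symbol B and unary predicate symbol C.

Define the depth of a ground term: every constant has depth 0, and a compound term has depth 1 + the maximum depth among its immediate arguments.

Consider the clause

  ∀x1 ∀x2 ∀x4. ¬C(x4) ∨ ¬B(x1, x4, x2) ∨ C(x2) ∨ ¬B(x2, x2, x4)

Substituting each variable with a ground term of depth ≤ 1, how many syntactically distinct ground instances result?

64

Ground terms of depth ≤ 1:
  With no function symbols every ground term is a constant, so there are exactly 4 ground terms at every depth bound.
  N_0 = 4
  N_1 = 4
  Explicitly: 0, 2, 4, 3.
So there are 4 ground terms available for substitution.
There are 3 variables to instantiate (x1, x2, x4), each occurring in at least one literal, so different choices give different ground instances.
Number of ground instances = 4^3 = 64.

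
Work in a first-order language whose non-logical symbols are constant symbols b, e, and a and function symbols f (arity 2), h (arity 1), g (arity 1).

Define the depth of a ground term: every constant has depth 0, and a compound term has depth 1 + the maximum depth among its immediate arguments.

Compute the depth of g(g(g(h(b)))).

4

depth(h(b)) = 1 + depth(b) = 1 + 0 = 1
depth(g(h(b))) = 1 + depth(h(b)) = 1 + 1 = 2
depth(g(g(h(b)))) = 1 + depth(g(h(b))) = 1 + 2 = 3
depth(g(g(g(h(b))))) = 1 + depth(g(g(h(b)))) = 1 + 3 = 4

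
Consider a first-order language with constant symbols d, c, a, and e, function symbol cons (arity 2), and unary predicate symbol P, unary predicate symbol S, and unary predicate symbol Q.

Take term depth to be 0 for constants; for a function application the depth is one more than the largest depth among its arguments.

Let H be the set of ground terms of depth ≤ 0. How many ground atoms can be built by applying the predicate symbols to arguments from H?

12

First count ground terms of depth ≤ 0.
Count level by level. With function symbols cons/2, the terms of depth ≤ k are the 4 constants together with each function applied to depth-≤(k−1) tuples, so N_k = 4 + N_{k-1}^2.
N_0 = 4
Explicitly: d, c, a, e.
So |H| = 4.
For each predicate symbol, the number of ground atoms is |H| raised to its arity; summing:
  P: 4;  S: 4;  Q: 4
Total ground atoms: 4 + 4 + 4 = 12.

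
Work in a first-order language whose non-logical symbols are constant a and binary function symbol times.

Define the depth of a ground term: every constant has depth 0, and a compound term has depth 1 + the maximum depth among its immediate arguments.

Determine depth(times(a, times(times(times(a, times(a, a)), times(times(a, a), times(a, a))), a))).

depth(times(a, a)) = 1 + max(0, 0) = 1
depth(times(a, times(a, a))) = 1 + max(0, 1) = 2
depth(times(times(a, a), times(a, a))) = 1 + max(1, 1) = 2
depth(times(times(a, times(a, a)), times(times(a, a), times(a, a)))) = 1 + max(2, 2) = 3
depth(times(times(times(a, times(a, a)), times(times(a, a), times(a, a))), a)) = 1 + max(3, 0) = 4
depth(times(a, times(times(times(a, times(a, a)), times(times(a, a), times(a, a))), a))) = 1 + max(0, 4) = 5

5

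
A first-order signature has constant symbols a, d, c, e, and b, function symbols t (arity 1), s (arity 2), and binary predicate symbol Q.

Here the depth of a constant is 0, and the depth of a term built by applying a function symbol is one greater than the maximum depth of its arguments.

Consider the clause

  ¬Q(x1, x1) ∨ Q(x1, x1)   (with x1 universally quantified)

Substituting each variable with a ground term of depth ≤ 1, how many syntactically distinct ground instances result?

35

Ground terms of depth ≤ 1:
  Count level by level. With function symbols t/1, s/2, the terms of depth ≤ k are the 5 constants together with each function applied to depth-≤(k−1) tuples, so N_k = 5 + N_{k-1} + N_{k-1}^2.
  N_0 = 5
  N_1 = 5 + 5 + 5^2 = 35
So there are 35 ground terms available for substitution.
The variable x1 ranges independently over the available ground terms, and distinct assignments produce distinct instances.
Number of ground instances = 35.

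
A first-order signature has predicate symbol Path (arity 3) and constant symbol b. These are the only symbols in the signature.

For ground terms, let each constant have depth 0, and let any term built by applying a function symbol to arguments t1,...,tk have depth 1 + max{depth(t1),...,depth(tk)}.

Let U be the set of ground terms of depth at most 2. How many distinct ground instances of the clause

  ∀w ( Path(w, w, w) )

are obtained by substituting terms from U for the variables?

1

Ground terms of depth ≤ 2:
  With no function symbols every ground term is a constant, so there is exactly 1 ground term at every depth bound.
  N_0 = 1
  N_1 = 1
  N_2 = 1
So there is exactly 1 ground term available for substitution.
There is 1 variable to instantiate (w),  occurring in at least one literal, so different choices give different ground instances.
Number of ground instances = 1.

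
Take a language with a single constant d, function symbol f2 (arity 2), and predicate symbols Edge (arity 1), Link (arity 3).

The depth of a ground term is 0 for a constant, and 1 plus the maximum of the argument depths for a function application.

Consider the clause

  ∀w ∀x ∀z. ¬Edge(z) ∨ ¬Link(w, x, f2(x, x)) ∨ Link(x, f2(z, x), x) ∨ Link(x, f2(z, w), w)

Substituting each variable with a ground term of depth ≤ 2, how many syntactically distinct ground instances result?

Ground terms of depth ≤ 2:
  Write N_k for the number of ground terms of depth ≤ k. A term of depth ≤ k is either a constant or a function symbol applied to arguments of depth ≤ k−1, so N_k = 1 + N_{k-1}^2.
  N_0 = 1
  N_1 = 1 + 1^2 = 2
  N_2 = 1 + 2^2 = 5
So there are 5 ground terms available for substitution.
Each of w, x, z ranges independently over the available ground terms, and distinct assignments produce distinct instances.
Number of ground instances = 5^3 = 125.

125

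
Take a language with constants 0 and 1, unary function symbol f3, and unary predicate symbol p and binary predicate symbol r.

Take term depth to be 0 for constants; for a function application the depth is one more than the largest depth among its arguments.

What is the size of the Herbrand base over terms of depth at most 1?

20

First count ground terms of depth ≤ 1.
Let N_k count ground terms of depth at most k. Each non-constant term of depth ≤ k is some function symbol applied to depth-≤(k−1) arguments, giving N_k = 2 + N_{k-1}.
N_0 = 2
N_1 = 2 + 2 = 4
So |H| = 4.
A ground atom is a predicate applied to a tuple of terms from H, so the count is the sum over predicates of |H|^arity:
  p: 4;  r: 4^2 = 16
Total ground atoms: 4 + 16 = 20.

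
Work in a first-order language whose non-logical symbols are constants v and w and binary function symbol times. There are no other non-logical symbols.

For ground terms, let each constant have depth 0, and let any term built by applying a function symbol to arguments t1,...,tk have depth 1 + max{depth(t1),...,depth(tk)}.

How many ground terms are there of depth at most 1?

6

If N_k denotes the number of depth-≤k ground terms, the 2 constants give N_0 = 2, and each function symbol of arity r contributes N_{k-1}^r new terms at level k: N_k = 2 + N_{k-1}^2.
N_0 = 2
N_1 = 2 + 2^2 = 6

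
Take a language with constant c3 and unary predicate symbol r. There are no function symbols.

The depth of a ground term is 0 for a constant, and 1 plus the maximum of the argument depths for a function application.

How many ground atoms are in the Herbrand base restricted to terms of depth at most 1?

1

First count ground terms of depth ≤ 1.
With no function symbols every ground term is a constant, so there is exactly 1 ground term at every depth bound.
N_0 = 1
N_1 = 1
Explicitly: c3.
So |H| = 1.
For each predicate symbol, the number of ground atoms is |H| raised to its arity; summing:
  r: 1
Total ground atoms: 1.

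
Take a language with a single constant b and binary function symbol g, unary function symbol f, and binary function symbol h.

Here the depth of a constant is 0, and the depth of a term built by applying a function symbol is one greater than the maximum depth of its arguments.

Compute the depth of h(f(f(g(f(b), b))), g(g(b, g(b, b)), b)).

5

depth(f(b)) = 1 + depth(b) = 1 + 0 = 1
depth(g(f(b), b)) = 1 + max(1, 0) = 2
depth(f(g(f(b), b))) = 1 + depth(g(f(b), b)) = 1 + 2 = 3
depth(f(f(g(f(b), b)))) = 1 + depth(f(g(f(b), b))) = 1 + 3 = 4
depth(g(b, b)) = 1 + max(0, 0) = 1
depth(g(b, g(b, b))) = 1 + max(0, 1) = 2
depth(g(g(b, g(b, b)), b)) = 1 + max(2, 0) = 3
depth(h(f(f(g(f(b), b))), g(g(b, g(b, b)), b))) = 1 + max(4, 3) = 5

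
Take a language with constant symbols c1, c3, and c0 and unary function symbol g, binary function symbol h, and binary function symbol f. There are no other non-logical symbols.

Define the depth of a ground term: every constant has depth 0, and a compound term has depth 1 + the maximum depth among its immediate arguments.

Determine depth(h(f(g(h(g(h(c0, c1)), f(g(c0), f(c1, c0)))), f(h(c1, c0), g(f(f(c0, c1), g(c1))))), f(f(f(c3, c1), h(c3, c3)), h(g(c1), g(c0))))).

depth(h(c0, c1)) = 1 + max(0, 0) = 1
depth(g(h(c0, c1))) = 1 + depth(h(c0, c1)) = 1 + 1 = 2
depth(g(c0)) = 1 + depth(c0) = 1 + 0 = 1
depth(f(c1, c0)) = 1 + max(0, 0) = 1
depth(f(g(c0), f(c1, c0))) = 1 + max(1, 1) = 2
depth(h(g(h(c0, c1)), f(g(c0), f(c1, c0)))) = 1 + max(2, 2) = 3
depth(g(h(g(h(c0, c1)), f(g(c0), f(c1, c0))))) = 1 + depth(h(g(h(c0, c1)), f(g(c0), f(c1, c0)))) = 1 + 3 = 4
depth(h(c1, c0)) = 1 + max(0, 0) = 1
depth(f(c0, c1)) = 1 + max(0, 0) = 1
depth(g(c1)) = 1 + depth(c1) = 1 + 0 = 1
depth(f(f(c0, c1), g(c1))) = 1 + max(1, 1) = 2
depth(g(f(f(c0, c1), g(c1)))) = 1 + depth(f(f(c0, c1), g(c1))) = 1 + 2 = 3
depth(f(h(c1, c0), g(f(f(c0, c1), g(c1))))) = 1 + max(1, 3) = 4
depth(f(g(h(g(h(c0, c1)), f(g(c0), f(c1, c0)))), f(h(c1, c0), g(f(f(c0, c1), g(c1)))))) = 1 + max(4, 4) = 5
depth(f(c3, c1)) = 1 + max(0, 0) = 1
depth(h(c3, c3)) = 1 + max(0, 0) = 1
depth(f(f(c3, c1), h(c3, c3))) = 1 + max(1, 1) = 2
depth(h(g(c1), g(c0))) = 1 + max(1, 1) = 2
depth(f(f(f(c3, c1), h(c3, c3)), h(g(c1), g(c0)))) = 1 + max(2, 2) = 3
depth(h(f(g(h(g(h(c0, c1)), f(g(c0), f(c1, c0)))), f(h(c1, c0), g(f(f(c0, c1), g(c1))))), f(f(f(c3, c1), h(c3, c3)), h(g(c1), g(c0))))) = 1 + max(5, 3) = 6

6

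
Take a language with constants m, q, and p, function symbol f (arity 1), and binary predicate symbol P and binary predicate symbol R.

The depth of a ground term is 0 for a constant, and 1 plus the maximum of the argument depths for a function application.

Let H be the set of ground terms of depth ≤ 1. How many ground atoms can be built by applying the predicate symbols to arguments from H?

72

First count ground terms of depth ≤ 1.
Let N_k count ground terms of depth at most k. Each non-constant term of depth ≤ k is some function symbol applied to depth-≤(k−1) arguments, giving N_k = 3 + N_{k-1}.
N_0 = 3
N_1 = 3 + 3 = 6
Explicitly: m, q, p, f(m), f(q), f(p).
So |H| = 6.
A ground atom is a predicate applied to a tuple of terms from H, so the count is the sum over predicates of |H|^arity:
  P: 6^2 = 36;  R: 6^2 = 36
Total ground atoms: 36 + 36 = 72.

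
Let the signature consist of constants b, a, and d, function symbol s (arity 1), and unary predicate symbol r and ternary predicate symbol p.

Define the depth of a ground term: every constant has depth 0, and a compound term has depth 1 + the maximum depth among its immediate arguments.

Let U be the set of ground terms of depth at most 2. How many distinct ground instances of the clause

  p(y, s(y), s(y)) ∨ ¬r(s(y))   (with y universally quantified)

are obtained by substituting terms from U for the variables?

9

Ground terms of depth ≤ 2:
  Let N_k = |{terms of depth ≤ k}|. Then N_0 = 3 and N_k = 3 + N_{k-1} for k ≥ 1 (one summand per function symbol, arity giving the exponent).
  N_0 = 3
  N_1 = 3 + 3 = 6
  N_2 = 3 + 6 = 9
  Explicitly: b, a, d, s(b), s(a), s(d), s(s(b)), s(s(a)), s(s(d)).
So there are 9 ground terms available for substitution.
The clause has 1 distinct variable (y), which appears in the body. In the free term algebra distinct substitutions yield syntactically distinct ground instances.
Number of ground instances = 9.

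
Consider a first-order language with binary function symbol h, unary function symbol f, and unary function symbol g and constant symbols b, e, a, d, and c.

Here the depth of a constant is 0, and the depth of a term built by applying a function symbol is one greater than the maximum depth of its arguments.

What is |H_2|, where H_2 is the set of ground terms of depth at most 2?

1685

Write N_k for the number of ground terms of depth ≤ k. A term of depth ≤ k is either a constant or a function symbol applied to arguments of depth ≤ k−1, so N_k = 5 + N_{k-1}^2 + N_{k-1} + N_{k-1}.
N_0 = 5
N_1 = 5 + 5^2 + 5 + 5 = 40
N_2 = 5 + 40^2 + 40 + 40 = 1685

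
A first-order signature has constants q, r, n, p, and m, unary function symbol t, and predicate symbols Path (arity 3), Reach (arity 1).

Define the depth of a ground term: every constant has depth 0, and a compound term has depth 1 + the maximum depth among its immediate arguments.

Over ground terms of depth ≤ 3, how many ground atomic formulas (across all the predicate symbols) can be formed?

First count ground terms of depth ≤ 3.
Let N_k count ground terms of depth at most k. Each non-constant term of depth ≤ k is some function symbol applied to depth-≤(k−1) arguments, giving N_k = 5 + N_{k-1}.
N_0 = 5
N_1 = 5 + 5 = 10
N_2 = 5 + 10 = 15
N_3 = 5 + 15 = 20
So |H| = 20.
Ground atoms are formed by filling each argument slot of a predicate with a term from H, so an r-ary predicate gives |H|^r atoms:
  Path: 20^3 = 8000;  Reach: 20
Total ground atoms: 8000 + 20 = 8020.

8020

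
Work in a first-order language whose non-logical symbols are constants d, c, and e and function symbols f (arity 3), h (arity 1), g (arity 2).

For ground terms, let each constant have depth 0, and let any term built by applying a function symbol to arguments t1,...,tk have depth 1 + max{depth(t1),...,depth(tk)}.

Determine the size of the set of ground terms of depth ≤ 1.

42

Let N_k = |{terms of depth ≤ k}|. Then N_0 = 3 and N_k = 3 + N_{k-1}^3 + N_{k-1} + N_{k-1}^2 for k ≥ 1 (one summand per function symbol, arity giving the exponent).
N_0 = 3
N_1 = 3 + 3^3 + 3 + 3^2 = 42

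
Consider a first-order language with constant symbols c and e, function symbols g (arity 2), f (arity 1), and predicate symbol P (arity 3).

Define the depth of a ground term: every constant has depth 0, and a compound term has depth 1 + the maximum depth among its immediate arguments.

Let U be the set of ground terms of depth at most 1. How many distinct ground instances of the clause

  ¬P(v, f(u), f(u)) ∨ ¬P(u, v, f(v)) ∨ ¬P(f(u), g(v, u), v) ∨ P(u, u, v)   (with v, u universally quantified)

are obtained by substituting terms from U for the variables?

64

Ground terms of depth ≤ 1:
  Count level by level. With function symbols g/2, f/1, the terms of depth ≤ k are the 2 constants together with each function applied to depth-≤(k−1) tuples, so N_k = 2 + N_{k-1}^2 + N_{k-1}.
  N_0 = 2
  N_1 = 2 + 2^2 + 2 = 8
So there are 8 ground terms available for substitution.
The body mentions every one of the 2 quantified variables; since ground terms form a free algebra, no two substitutions collapse to the same formula.
Number of ground instances = 8^2 = 64.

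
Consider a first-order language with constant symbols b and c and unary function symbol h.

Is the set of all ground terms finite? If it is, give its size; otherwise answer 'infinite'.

The signature has at least one function symbol (h, arity 1) and at least one constant (b).
Iterating h gives infinitely many distinct ground terms: b, h(b), h(h(b)), ...
So the Herbrand universe is infinite.

infinite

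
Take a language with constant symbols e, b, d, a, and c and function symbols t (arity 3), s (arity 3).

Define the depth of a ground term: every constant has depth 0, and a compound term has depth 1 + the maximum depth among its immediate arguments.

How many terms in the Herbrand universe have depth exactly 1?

250

Count level by level. With function symbols t/3, s/3, the terms of depth ≤ k are the 5 constants together with each function applied to depth-≤(k−1) tuples, so N_k = 5 + N_{k-1}^3 + N_{k-1}^3.
N_0 = 5
N_1 = 5 + 5^3 + 5^3 = 255
Terms of depth exactly 1: N_1 − N_0 = 255 − 5 = 250.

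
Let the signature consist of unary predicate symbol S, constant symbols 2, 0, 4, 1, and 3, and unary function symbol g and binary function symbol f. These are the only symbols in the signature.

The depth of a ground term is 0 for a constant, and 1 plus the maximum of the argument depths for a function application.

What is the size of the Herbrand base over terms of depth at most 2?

1265

First count ground terms of depth ≤ 2.
Count level by level. With function symbols g/1, f/2, the terms of depth ≤ k are the 5 constants together with each function applied to depth-≤(k−1) tuples, so N_k = 5 + N_{k-1} + N_{k-1}^2.
N_0 = 5
N_1 = 5 + 5 + 5^2 = 35
N_2 = 5 + 35 + 35^2 = 1265
So |H| = 1265.
Each predicate of arity r yields |H|^r ground atoms (one per choice of an r-tuple from H):
  S: 1265
Total ground atoms: 1265.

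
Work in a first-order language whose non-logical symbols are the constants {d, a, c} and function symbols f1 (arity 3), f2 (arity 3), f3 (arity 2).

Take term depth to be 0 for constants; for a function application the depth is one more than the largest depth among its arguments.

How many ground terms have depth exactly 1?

63

If N_k denotes the number of depth-≤k ground terms, the 3 constants give N_0 = 3, and each function symbol of arity r contributes N_{k-1}^r new terms at level k: N_k = 3 + N_{k-1}^3 + N_{k-1}^3 + N_{k-1}^2.
N_0 = 3
N_1 = 3 + 3^3 + 3^3 + 3^2 = 66
Terms of depth exactly 1: N_1 − N_0 = 66 − 3 = 63.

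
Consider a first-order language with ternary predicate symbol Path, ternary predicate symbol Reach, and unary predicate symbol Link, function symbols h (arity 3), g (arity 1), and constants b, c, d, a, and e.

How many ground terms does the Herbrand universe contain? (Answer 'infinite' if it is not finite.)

infinite

The signature has at least one function symbol (h, arity 3) and at least one constant (b).
Iterating h gives infinitely many distinct ground terms: b, h(b, b, b), h(h(b, b, b), h(b, b, b), h(b, b, b)), ...
So the Herbrand universe is infinite.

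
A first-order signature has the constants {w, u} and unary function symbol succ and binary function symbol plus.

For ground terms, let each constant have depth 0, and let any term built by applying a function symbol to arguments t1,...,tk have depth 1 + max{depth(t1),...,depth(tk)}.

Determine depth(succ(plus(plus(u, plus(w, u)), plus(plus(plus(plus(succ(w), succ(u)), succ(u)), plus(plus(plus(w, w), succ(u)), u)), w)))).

7

depth(plus(w, u)) = 1 + max(0, 0) = 1
depth(plus(u, plus(w, u))) = 1 + max(0, 1) = 2
depth(succ(w)) = 1 + depth(w) = 1 + 0 = 1
depth(succ(u)) = 1 + depth(u) = 1 + 0 = 1
depth(plus(succ(w), succ(u))) = 1 + max(1, 1) = 2
depth(plus(plus(succ(w), succ(u)), succ(u))) = 1 + max(2, 1) = 3
depth(plus(w, w)) = 1 + max(0, 0) = 1
depth(plus(plus(w, w), succ(u))) = 1 + max(1, 1) = 2
depth(plus(plus(plus(w, w), succ(u)), u)) = 1 + max(2, 0) = 3
depth(plus(plus(plus(succ(w), succ(u)), succ(u)), plus(plus(plus(w, w), succ(u)), u))) = 1 + max(3, 3) = 4
depth(plus(plus(plus(plus(succ(w), succ(u)), succ(u)), plus(plus(plus(w, w), succ(u)), u)), w)) = 1 + max(4, 0) = 5
depth(plus(plus(u, plus(w, u)), plus(plus(plus(plus(succ(w), succ(u)), succ(u)), plus(plus(plus(w, w), succ(u)), u)), w))) = 1 + max(2, 5) = 6
depth(succ(plus(plus(u, plus(w, u)), plus(plus(plus(plus(succ(w), succ(u)), succ(u)), plus(plus(plus(w, w), succ(u)), u)), w)))) = 1 + depth(plus(plus(u, plus(w, u)), plus(plus(plus(plus(succ(w), succ(u)), succ(u)), plus(plus(plus(w, w), succ(u)), u)), w))) = 1 + 6 = 7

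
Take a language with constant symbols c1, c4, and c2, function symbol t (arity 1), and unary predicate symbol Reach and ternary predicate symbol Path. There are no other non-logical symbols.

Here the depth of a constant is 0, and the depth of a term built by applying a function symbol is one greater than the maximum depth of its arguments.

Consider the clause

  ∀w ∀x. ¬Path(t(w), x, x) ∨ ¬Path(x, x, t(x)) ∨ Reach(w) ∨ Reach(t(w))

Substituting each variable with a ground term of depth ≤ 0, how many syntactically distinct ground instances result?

9

Ground terms of depth ≤ 0:
  Write N_k for the number of ground terms of depth ≤ k. A term of depth ≤ k is either a constant or a function symbol applied to arguments of depth ≤ k−1, so N_k = 3 + N_{k-1}.
  N_0 = 3
So there are 3 ground terms available for substitution.
Each of w, x ranges independently over the available ground terms, and distinct assignments produce distinct instances.
Number of ground instances = 3^2 = 9.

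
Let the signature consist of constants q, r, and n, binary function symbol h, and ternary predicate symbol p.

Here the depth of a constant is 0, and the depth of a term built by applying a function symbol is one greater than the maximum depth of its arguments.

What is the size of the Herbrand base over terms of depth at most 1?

1728

First count ground terms of depth ≤ 1.
Write N_k for the number of ground terms of depth ≤ k. A term of depth ≤ k is either a constant or a function symbol applied to arguments of depth ≤ k−1, so N_k = 3 + N_{k-1}^2.
N_0 = 3
N_1 = 3 + 3^2 = 12
Explicitly: q, r, n, h(q, q), h(q, r), h(q, n), h(r, q), h(r, r), h(r, n), h(n, q), h(n, r), h(n, n).
So |H| = 12.
Each predicate of arity r yields |H|^r ground atoms (one per choice of an r-tuple from H):
  p: 12^3 = 1728
Total ground atoms: 1728.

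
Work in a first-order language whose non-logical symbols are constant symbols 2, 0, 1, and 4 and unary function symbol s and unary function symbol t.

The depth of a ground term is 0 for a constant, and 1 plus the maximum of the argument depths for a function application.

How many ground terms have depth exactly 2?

Count level by level. With function symbols s/1, t/1, the terms of depth ≤ k are the 4 constants together with each function applied to depth-≤(k−1) tuples, so N_k = 4 + N_{k-1} + N_{k-1}.
N_0 = 4
N_1 = 4 + 4 + 4 = 12
N_2 = 4 + 12 + 12 = 28
Terms of depth exactly 2: N_2 − N_1 = 28 − 12 = 16.

16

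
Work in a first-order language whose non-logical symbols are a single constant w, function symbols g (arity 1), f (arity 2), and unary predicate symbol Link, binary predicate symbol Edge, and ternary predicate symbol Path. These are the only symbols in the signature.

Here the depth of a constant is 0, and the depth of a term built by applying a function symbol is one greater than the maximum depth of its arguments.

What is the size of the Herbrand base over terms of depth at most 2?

2379

First count ground terms of depth ≤ 2.
If N_k denotes the number of depth-≤k ground terms, the 1 constant gives N_0 = 1, and each function symbol of arity r contributes N_{k-1}^r new terms at level k: N_k = 1 + N_{k-1} + N_{k-1}^2.
N_0 = 1
N_1 = 1 + 1 + 1^2 = 3
N_2 = 1 + 3 + 3^2 = 13
So |H| = 13.
For each predicate symbol, the number of ground atoms is |H| raised to its arity; summing:
  Link: 13;  Edge: 13^2 = 169;  Path: 13^3 = 2197
Total ground atoms: 13 + 169 + 2197 = 2379.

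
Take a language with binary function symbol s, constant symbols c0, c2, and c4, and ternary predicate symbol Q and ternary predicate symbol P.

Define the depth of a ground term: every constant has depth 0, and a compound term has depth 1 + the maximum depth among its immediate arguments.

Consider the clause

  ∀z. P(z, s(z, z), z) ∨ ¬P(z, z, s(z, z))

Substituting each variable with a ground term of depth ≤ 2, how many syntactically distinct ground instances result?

147

Ground terms of depth ≤ 2:
  Write N_k for the number of ground terms of depth ≤ k. A term of depth ≤ k is either a constant or a function symbol applied to arguments of depth ≤ k−1, so N_k = 3 + N_{k-1}^2.
  N_0 = 3
  N_1 = 3 + 3^2 = 12
  N_2 = 3 + 12^2 = 147
So there are 147 ground terms available for substitution.
The variable z ranges independently over the available ground terms, and distinct assignments produce distinct instances.
Number of ground instances = 147.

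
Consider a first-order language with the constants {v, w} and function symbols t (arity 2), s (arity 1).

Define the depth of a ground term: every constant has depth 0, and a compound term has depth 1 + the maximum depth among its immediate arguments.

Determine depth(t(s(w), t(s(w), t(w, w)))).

3

depth(s(w)) = 1 + depth(w) = 1 + 0 = 1
depth(t(w, w)) = 1 + max(0, 0) = 1
depth(t(s(w), t(w, w))) = 1 + max(1, 1) = 2
depth(t(s(w), t(s(w), t(w, w)))) = 1 + max(1, 2) = 3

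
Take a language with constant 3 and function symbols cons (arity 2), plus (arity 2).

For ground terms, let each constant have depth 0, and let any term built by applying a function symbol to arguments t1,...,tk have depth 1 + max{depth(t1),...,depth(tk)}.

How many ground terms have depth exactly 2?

16

If N_k denotes the number of depth-≤k ground terms, the 1 constant gives N_0 = 1, and each function symbol of arity r contributes N_{k-1}^r new terms at level k: N_k = 1 + N_{k-1}^2 + N_{k-1}^2.
N_0 = 1
N_1 = 1 + 1^2 + 1^2 = 3
N_2 = 1 + 3^2 + 3^2 = 19
Terms of depth exactly 2: N_2 − N_1 = 19 − 3 = 16.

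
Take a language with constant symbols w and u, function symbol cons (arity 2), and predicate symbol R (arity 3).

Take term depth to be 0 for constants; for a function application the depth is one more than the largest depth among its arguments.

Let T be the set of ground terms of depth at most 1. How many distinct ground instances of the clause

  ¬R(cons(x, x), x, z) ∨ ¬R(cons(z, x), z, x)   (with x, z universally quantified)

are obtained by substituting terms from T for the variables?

36

Ground terms of depth ≤ 1:
  Let N_k count ground terms of depth at most k. Each non-constant term of depth ≤ k is some function symbol applied to depth-≤(k−1) arguments, giving N_k = 2 + N_{k-1}^2.
  N_0 = 2
  N_1 = 2 + 2^2 = 6
  Explicitly: w, u, cons(w, w), cons(w, u), cons(u, w), cons(u, u).
So there are 6 ground terms available for substitution.
The body mentions every one of the 2 quantified variables; since ground terms form a free algebra, no two substitutions collapse to the same formula.
Number of ground instances = 6^2 = 36.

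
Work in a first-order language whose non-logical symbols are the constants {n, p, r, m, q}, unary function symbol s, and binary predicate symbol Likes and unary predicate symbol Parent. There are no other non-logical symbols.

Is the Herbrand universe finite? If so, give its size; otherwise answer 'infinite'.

The signature has at least one function symbol (s, arity 1) and at least one constant (n).
Iterating s gives infinitely many distinct ground terms: n, s(n), s(s(n)), ...
So the Herbrand universe is infinite.

infinite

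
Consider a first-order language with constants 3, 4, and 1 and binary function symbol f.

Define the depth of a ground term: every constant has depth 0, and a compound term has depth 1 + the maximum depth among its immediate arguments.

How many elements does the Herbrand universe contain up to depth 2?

If N_k denotes the number of depth-≤k ground terms, the 3 constants give N_0 = 3, and each function symbol of arity r contributes N_{k-1}^r new terms at level k: N_k = 3 + N_{k-1}^2.
N_0 = 3
N_1 = 3 + 3^2 = 12
N_2 = 3 + 12^2 = 147

147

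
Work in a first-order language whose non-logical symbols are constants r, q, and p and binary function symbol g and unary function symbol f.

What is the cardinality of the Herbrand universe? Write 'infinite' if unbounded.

infinite

The signature has at least one function symbol (g, arity 2) and at least one constant (r).
Iterating g gives infinitely many distinct ground terms: r, g(r, r), g(g(r, r), g(r, r)), ...
So the Herbrand universe is infinite.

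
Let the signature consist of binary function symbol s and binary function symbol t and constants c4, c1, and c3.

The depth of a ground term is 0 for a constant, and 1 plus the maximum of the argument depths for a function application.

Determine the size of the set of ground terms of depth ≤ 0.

Let N_k = |{terms of depth ≤ k}|. Then N_0 = 3 and N_k = 3 + N_{k-1}^2 + N_{k-1}^2 for k ≥ 1 (one summand per function symbol, arity giving the exponent).
N_0 = 3

3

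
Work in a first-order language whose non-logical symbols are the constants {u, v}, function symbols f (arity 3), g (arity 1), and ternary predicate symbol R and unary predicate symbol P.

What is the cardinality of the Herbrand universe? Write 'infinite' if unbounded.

The signature has at least one function symbol (f, arity 3) and at least one constant (u).
Iterating f gives infinitely many distinct ground terms: u, f(u, u, u), f(f(u, u, u), f(u, u, u), f(u, u, u)), ...
So the Herbrand universe is infinite.

infinite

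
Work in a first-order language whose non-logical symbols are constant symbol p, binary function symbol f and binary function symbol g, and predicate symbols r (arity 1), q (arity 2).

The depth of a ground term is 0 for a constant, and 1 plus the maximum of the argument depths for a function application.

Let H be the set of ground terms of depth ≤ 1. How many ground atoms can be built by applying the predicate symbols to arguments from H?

First count ground terms of depth ≤ 1.
Let N_k count ground terms of depth at most k. Each non-constant term of depth ≤ k is some function symbol applied to depth-≤(k−1) arguments, giving N_k = 1 + N_{k-1}^2 + N_{k-1}^2.
N_0 = 1
N_1 = 1 + 1^2 + 1^2 = 3
So |H| = 3.
A ground atom is a predicate applied to a tuple of terms from H, so the count is the sum over predicates of |H|^arity:
  r: 3;  q: 3^2 = 9
Total ground atoms: 3 + 9 = 12.

12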